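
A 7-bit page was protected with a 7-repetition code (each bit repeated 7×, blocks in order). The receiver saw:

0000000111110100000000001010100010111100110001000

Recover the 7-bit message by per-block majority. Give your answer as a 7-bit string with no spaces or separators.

Block 1 (0000000): 0 ones → 0
Block 2 (1111101): 6 ones → 1
Block 3 (0000000): 0 ones → 0
Block 4 (0001010): 2 ones → 0
Block 5 (1000101): 3 ones → 0
Block 6 (1110011): 5 ones → 1
Block 7 (0001000): 1 one → 0

0100010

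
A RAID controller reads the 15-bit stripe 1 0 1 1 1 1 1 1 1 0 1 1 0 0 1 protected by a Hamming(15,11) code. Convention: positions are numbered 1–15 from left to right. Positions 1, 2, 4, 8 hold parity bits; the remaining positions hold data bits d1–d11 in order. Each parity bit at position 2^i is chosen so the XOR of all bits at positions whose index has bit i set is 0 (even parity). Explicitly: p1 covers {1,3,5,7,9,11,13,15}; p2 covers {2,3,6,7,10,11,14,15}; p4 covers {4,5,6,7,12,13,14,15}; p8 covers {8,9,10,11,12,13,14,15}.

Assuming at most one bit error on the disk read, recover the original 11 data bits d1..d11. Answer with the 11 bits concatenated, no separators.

11111001001

s1 (pos 1,3,5,7,9,11,13,15): 1⊕1⊕1⊕1⊕1⊕1⊕0⊕1 = 1
s2 (pos 2,3,6,7,10,11,14,15): 0⊕1⊕1⊕1⊕0⊕1⊕0⊕1 = 1
s4 (pos 4,5,6,7,12,13,14,15): 1⊕1⊕1⊕1⊕1⊕0⊕0⊕1 = 0
s8 (pos 8,9,10,11,12,13,14,15): 1⊕1⊕0⊕1⊕1⊕0⊕0⊕1 = 1
Syndrome s8…s1 = 1011 → error at position 11.
Flip position 11: 101111111011001 → 101111111001001
Read data bits from positions 3,5,6,7,9,10,11,12,13,14,15: 11111001001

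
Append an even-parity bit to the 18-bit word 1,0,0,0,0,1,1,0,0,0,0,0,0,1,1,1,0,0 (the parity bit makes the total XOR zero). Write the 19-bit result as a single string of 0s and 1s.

XOR of the 18 data bits: 1⊕0⊕0⊕0⊕0⊕1⊕1⊕0⊕0⊕0⊕0⊕0⊕0⊕1⊕1⊕1⊕0⊕0 = 0
Parity bit = 0 (so all 19 bits XOR to 0).

1000011000000111000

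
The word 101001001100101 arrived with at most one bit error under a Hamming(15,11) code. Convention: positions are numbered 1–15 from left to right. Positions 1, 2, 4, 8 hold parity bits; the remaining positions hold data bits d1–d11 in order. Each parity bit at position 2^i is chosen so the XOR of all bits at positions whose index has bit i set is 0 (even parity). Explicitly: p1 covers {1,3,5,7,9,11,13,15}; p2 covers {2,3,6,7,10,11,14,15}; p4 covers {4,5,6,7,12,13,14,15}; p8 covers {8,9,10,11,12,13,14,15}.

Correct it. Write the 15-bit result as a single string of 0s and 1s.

101011001100101

s1 (pos 1,3,5,7,9,11,13,15): 1⊕1⊕0⊕0⊕1⊕0⊕1⊕1 = 1
s2 (pos 2,3,6,7,10,11,14,15): 0⊕1⊕1⊕0⊕1⊕0⊕0⊕1 = 0
s4 (pos 4,5,6,7,12,13,14,15): 0⊕0⊕1⊕0⊕0⊕1⊕0⊕1 = 1
s8 (pos 8,9,10,11,12,13,14,15): 0⊕1⊕1⊕0⊕0⊕1⊕0⊕1 = 0
Syndrome s8…s1 = 0101 → error at position 5.
Flip position 5: 101001001100101 → 101011001100101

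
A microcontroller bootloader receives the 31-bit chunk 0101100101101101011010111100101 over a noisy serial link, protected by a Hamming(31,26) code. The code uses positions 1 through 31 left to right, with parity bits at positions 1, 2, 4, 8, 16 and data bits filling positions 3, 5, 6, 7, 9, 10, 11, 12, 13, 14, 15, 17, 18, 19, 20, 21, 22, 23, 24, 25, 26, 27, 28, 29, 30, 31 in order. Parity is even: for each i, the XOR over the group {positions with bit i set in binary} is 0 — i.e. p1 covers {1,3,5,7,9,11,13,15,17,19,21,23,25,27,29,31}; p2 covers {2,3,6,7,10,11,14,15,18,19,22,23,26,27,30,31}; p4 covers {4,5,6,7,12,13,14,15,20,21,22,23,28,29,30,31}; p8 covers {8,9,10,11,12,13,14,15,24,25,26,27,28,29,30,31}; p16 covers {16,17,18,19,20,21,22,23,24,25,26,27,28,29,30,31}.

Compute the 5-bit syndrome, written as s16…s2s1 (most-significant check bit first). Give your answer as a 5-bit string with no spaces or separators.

00011

s1 (pos 1,3,5,7,9,11,13,15,17,19,21,23,25,27,29,31): 0⊕0⊕1⊕0⊕0⊕1⊕1⊕0⊕0⊕1⊕1⊕1⊕1⊕0⊕1⊕1 = 1
s2 (pos 2,3,6,7,10,11,14,15,18,19,22,23,26,27,30,31): 1⊕0⊕0⊕0⊕1⊕1⊕1⊕0⊕1⊕1⊕0⊕1⊕1⊕0⊕0⊕1 = 1
s4 (pos 4,5,6,7,12,13,14,15,20,21,22,23,28,29,30,31): 1⊕1⊕0⊕0⊕0⊕1⊕1⊕0⊕0⊕1⊕0⊕1⊕0⊕1⊕0⊕1 = 0
s8 (pos 8,9,10,11,12,13,14,15,24,25,26,27,28,29,30,31): 1⊕0⊕1⊕1⊕0⊕1⊕1⊕0⊕1⊕1⊕1⊕0⊕0⊕1⊕0⊕1 = 0
s16 (pos 16,17,18,19,20,21,22,23,24,25,26,27,28,29,30,31): 1⊕0⊕1⊕1⊕0⊕1⊕0⊕1⊕1⊕1⊕1⊕0⊕0⊕1⊕0⊕1 = 0
Syndrome s16…s1 = 00011 → error at position 3.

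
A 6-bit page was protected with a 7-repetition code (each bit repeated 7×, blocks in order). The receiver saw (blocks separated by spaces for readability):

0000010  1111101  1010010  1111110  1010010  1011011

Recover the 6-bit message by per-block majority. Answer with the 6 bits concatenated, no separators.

010101

Block 1 (0000010): 1 one → 0
Block 2 (1111101): 6 ones → 1
Block 3 (1010010): 3 ones → 0
Block 4 (1111110): 6 ones → 1
Block 5 (1010010): 3 ones → 0
Block 6 (1011011): 5 ones → 1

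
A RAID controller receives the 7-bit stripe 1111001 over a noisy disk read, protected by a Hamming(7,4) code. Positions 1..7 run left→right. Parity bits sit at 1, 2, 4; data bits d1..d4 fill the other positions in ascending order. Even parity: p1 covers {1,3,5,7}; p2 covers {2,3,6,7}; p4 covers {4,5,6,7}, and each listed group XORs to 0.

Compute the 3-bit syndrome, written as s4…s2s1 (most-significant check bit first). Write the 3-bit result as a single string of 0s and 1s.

s1 (pos 1,3,5,7): 1⊕1⊕0⊕1 = 1
s2 (pos 2,3,6,7): 1⊕1⊕0⊕1 = 1
s4 (pos 4,5,6,7): 1⊕0⊕0⊕1 = 0
Syndrome s4…s1 = 011 → error at position 3.

011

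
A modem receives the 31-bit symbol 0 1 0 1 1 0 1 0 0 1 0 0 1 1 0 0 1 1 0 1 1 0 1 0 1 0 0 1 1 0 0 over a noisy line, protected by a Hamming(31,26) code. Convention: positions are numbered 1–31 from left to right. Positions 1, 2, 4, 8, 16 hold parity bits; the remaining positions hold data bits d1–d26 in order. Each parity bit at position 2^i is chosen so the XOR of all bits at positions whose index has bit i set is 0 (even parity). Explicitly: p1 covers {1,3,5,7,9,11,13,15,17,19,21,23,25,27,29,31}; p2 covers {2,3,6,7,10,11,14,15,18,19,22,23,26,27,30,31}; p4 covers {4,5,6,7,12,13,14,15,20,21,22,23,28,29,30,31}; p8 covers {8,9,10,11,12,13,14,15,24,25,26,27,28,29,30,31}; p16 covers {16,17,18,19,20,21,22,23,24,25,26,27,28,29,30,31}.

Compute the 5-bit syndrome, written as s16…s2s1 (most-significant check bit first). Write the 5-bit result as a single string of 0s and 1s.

s1 (pos 1,3,5,7,9,11,13,15,17,19,21,23,25,27,29,31): 0⊕0⊕1⊕1⊕0⊕0⊕1⊕0⊕1⊕0⊕1⊕1⊕1⊕0⊕1⊕0 = 0
s2 (pos 2,3,6,7,10,11,14,15,18,19,22,23,26,27,30,31): 1⊕0⊕0⊕1⊕1⊕0⊕1⊕0⊕1⊕0⊕0⊕1⊕0⊕0⊕0⊕0 = 0
s4 (pos 4,5,6,7,12,13,14,15,20,21,22,23,28,29,30,31): 1⊕1⊕0⊕1⊕0⊕1⊕1⊕0⊕1⊕1⊕0⊕1⊕1⊕1⊕0⊕0 = 0
s8 (pos 8,9,10,11,12,13,14,15,24,25,26,27,28,29,30,31): 0⊕0⊕1⊕0⊕0⊕1⊕1⊕0⊕0⊕1⊕0⊕0⊕1⊕1⊕0⊕0 = 0
s16 (pos 16,17,18,19,20,21,22,23,24,25,26,27,28,29,30,31): 0⊕1⊕1⊕0⊕1⊕1⊕0⊕1⊕0⊕1⊕0⊕0⊕1⊕1⊕0⊕0 = 0
Syndrome s16…s1 = 00000 → no error.

00000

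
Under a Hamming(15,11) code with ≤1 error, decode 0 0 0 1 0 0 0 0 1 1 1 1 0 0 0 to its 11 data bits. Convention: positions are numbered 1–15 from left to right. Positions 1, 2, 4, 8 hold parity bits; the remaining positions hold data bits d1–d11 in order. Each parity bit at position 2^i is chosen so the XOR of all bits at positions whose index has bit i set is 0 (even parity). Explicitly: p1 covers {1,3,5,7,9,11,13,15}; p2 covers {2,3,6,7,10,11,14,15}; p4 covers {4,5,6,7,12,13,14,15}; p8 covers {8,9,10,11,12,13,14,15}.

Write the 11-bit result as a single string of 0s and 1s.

s1 (pos 1,3,5,7,9,11,13,15): 0⊕0⊕0⊕0⊕1⊕1⊕0⊕0 = 0
s2 (pos 2,3,6,7,10,11,14,15): 0⊕0⊕0⊕0⊕1⊕1⊕0⊕0 = 0
s4 (pos 4,5,6,7,12,13,14,15): 1⊕0⊕0⊕0⊕1⊕0⊕0⊕0 = 0
s8 (pos 8,9,10,11,12,13,14,15): 0⊕1⊕1⊕1⊕1⊕0⊕0⊕0 = 0
Syndrome s8…s1 = 0000 → no error.
Read data bits from positions 3,5,6,7,9,10,11,12,13,14,15: 00001111000

00001111000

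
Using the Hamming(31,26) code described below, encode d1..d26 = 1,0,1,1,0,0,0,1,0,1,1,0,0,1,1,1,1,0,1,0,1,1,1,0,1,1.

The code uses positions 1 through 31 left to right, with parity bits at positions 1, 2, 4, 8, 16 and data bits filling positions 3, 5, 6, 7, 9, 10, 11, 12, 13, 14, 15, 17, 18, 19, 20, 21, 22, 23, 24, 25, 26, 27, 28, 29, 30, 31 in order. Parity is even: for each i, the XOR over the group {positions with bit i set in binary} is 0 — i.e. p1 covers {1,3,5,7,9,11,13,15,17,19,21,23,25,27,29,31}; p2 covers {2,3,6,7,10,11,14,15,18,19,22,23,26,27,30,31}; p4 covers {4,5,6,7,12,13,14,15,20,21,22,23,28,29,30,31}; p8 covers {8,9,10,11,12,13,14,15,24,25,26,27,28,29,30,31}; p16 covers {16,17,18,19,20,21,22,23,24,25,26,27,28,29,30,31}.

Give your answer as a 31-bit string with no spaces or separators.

Place data at non-parity positions: p1 p2 1 p4 0 1 1 p8 0 0 0 1 0 1 1 p16 0 0 1 1 1 1 0 1 0 1 1 1 0 1 1
p1 (pos 1,3,5,7,9,11,13,15,17,19,21,23,25,27,29,31): XOR of data positions = 1⊕0⊕1⊕0⊕0⊕0⊕1⊕0⊕1⊕1⊕0⊕0⊕1⊕0⊕1 = 1
p2 (pos 2,3,6,7,10,11,14,15,18,19,22,23,26,27,30,31): XOR of data positions = 1⊕1⊕1⊕0⊕0⊕1⊕1⊕0⊕1⊕1⊕0⊕1⊕1⊕1⊕1 = 1
p4 (pos 4,5,6,7,12,13,14,15,20,21,22,23,28,29,30,31): XOR of data positions = 0⊕1⊕1⊕1⊕0⊕1⊕1⊕1⊕1⊕1⊕0⊕1⊕0⊕1⊕1 = 1
p8 (pos 8,9,10,11,12,13,14,15,24,25,26,27,28,29,30,31): XOR of data positions = 0⊕0⊕0⊕1⊕0⊕1⊕1⊕1⊕0⊕1⊕1⊕1⊕0⊕1⊕1 = 1
p16 (pos 16,17,18,19,20,21,22,23,24,25,26,27,28,29,30,31): XOR of data positions = 0⊕0⊕1⊕1⊕1⊕1⊕0⊕1⊕0⊕1⊕1⊕1⊕0⊕1⊕1 = 0
Codeword: 1111011100010110001111010111011

1111011100010110001111010111011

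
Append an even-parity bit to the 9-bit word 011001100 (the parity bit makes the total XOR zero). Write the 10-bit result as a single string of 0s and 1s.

0110011000

XOR of the 9 data bits: 0⊕1⊕1⊕0⊕0⊕1⊕1⊕0⊕0 = 0
Parity bit = 0 (so all 10 bits XOR to 0).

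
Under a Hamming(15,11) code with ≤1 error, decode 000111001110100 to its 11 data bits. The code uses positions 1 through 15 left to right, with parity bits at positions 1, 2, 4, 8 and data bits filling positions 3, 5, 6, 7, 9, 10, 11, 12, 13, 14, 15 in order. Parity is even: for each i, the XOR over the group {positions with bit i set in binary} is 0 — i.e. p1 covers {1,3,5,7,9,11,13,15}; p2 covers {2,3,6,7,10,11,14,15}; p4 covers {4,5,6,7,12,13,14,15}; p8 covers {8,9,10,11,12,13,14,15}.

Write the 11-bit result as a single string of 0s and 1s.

01101110100

s1 (pos 1,3,5,7,9,11,13,15): 0⊕0⊕1⊕0⊕1⊕1⊕1⊕0 = 0
s2 (pos 2,3,6,7,10,11,14,15): 0⊕0⊕1⊕0⊕1⊕1⊕0⊕0 = 1
s4 (pos 4,5,6,7,12,13,14,15): 1⊕1⊕1⊕0⊕0⊕1⊕0⊕0 = 0
s8 (pos 8,9,10,11,12,13,14,15): 0⊕1⊕1⊕1⊕0⊕1⊕0⊕0 = 0
Syndrome s8…s1 = 0010 → error at position 2.
Flip position 2: 000111001110100 → 010111001110100
Read data bits from positions 3,5,6,7,9,10,11,12,13,14,15: 01101110100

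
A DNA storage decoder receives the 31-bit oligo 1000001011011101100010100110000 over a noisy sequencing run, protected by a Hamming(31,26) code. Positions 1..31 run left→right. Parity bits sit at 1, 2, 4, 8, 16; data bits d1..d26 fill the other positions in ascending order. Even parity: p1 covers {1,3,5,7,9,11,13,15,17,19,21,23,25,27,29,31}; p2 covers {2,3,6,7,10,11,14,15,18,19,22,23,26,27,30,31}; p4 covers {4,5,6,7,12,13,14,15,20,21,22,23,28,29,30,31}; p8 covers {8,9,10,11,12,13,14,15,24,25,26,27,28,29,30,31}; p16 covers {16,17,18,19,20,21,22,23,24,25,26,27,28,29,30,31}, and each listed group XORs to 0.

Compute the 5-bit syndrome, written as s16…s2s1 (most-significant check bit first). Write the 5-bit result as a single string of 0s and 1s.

s1 (pos 1,3,5,7,9,11,13,15,17,19,21,23,25,27,29,31): 1⊕0⊕0⊕1⊕1⊕0⊕1⊕0⊕1⊕0⊕1⊕1⊕0⊕1⊕0⊕0 = 0
s2 (pos 2,3,6,7,10,11,14,15,18,19,22,23,26,27,30,31): 0⊕0⊕0⊕1⊕1⊕0⊕1⊕0⊕0⊕0⊕0⊕1⊕1⊕1⊕0⊕0 = 0
s4 (pos 4,5,6,7,12,13,14,15,20,21,22,23,28,29,30,31): 0⊕0⊕0⊕1⊕1⊕1⊕1⊕0⊕0⊕1⊕0⊕1⊕0⊕0⊕0⊕0 = 0
s8 (pos 8,9,10,11,12,13,14,15,24,25,26,27,28,29,30,31): 0⊕1⊕1⊕0⊕1⊕1⊕1⊕0⊕0⊕0⊕1⊕1⊕0⊕0⊕0⊕0 = 1
s16 (pos 16,17,18,19,20,21,22,23,24,25,26,27,28,29,30,31): 1⊕1⊕0⊕0⊕0⊕1⊕0⊕1⊕0⊕0⊕1⊕1⊕0⊕0⊕0⊕0 = 0
Syndrome s16…s1 = 01000 → error at position 8.

01000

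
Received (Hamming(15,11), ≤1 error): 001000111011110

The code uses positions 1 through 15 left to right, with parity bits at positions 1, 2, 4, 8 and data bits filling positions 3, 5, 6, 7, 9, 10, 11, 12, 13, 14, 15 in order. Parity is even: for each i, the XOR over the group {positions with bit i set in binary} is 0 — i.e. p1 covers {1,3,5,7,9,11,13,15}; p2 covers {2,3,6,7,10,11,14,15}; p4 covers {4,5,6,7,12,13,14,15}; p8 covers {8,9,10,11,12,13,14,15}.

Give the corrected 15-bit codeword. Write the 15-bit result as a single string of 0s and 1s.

s1 (pos 1,3,5,7,9,11,13,15): 0⊕1⊕0⊕1⊕1⊕1⊕1⊕0 = 1
s2 (pos 2,3,6,7,10,11,14,15): 0⊕1⊕0⊕1⊕0⊕1⊕1⊕0 = 0
s4 (pos 4,5,6,7,12,13,14,15): 0⊕0⊕0⊕1⊕1⊕1⊕1⊕0 = 0
s8 (pos 8,9,10,11,12,13,14,15): 1⊕1⊕0⊕1⊕1⊕1⊕1⊕0 = 0
Syndrome s8…s1 = 0001 → error at position 1.
Flip position 1: 001000111011110 → 101000111011110

101000111011110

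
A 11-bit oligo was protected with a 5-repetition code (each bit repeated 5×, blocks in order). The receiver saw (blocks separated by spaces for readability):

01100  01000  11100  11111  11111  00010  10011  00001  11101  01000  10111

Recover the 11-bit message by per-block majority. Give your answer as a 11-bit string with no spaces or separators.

00111010101

Block 1 (01100): 2 ones → 0
Block 2 (01000): 1 one → 0
Block 3 (11100): 3 ones → 1
Block 4 (11111): 5 ones → 1
Block 5 (11111): 5 ones → 1
Block 6 (00010): 1 one → 0
Block 7 (10011): 3 ones → 1
Block 8 (00001): 1 one → 0
Block 9 (11101): 4 ones → 1
Block 10 (01000): 1 one → 0
Block 11 (10111): 4 ones → 1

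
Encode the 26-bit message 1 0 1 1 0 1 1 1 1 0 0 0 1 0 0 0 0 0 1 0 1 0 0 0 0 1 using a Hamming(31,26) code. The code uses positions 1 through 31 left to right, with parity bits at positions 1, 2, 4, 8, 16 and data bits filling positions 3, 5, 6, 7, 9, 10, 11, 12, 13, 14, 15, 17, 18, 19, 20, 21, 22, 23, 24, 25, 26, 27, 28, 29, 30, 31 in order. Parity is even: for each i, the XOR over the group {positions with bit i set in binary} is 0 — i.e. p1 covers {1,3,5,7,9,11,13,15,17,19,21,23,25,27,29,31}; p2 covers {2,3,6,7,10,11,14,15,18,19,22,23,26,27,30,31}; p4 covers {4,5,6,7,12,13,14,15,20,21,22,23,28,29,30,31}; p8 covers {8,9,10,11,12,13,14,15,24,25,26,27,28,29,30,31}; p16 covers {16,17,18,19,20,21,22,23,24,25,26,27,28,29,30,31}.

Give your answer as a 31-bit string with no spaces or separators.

Place data at non-parity positions: p1 p2 1 p4 0 1 1 p8 0 1 1 1 1 0 0 p16 0 1 0 0 0 0 0 1 0 1 0 0 0 0 1
p1 (pos 1,3,5,7,9,11,13,15,17,19,21,23,25,27,29,31): XOR of data positions = 1⊕0⊕1⊕0⊕1⊕1⊕0⊕0⊕0⊕0⊕0⊕0⊕0⊕0⊕1 = 1
p2 (pos 2,3,6,7,10,11,14,15,18,19,22,23,26,27,30,31): XOR of data positions = 1⊕1⊕1⊕1⊕1⊕0⊕0⊕1⊕0⊕0⊕0⊕1⊕0⊕0⊕1 = 0
p4 (pos 4,5,6,7,12,13,14,15,20,21,22,23,28,29,30,31): XOR of data positions = 0⊕1⊕1⊕1⊕1⊕0⊕0⊕0⊕0⊕0⊕0⊕0⊕0⊕0⊕1 = 1
p8 (pos 8,9,10,11,12,13,14,15,24,25,26,27,28,29,30,31): XOR of data positions = 0⊕1⊕1⊕1⊕1⊕0⊕0⊕1⊕0⊕1⊕0⊕0⊕0⊕0⊕1 = 1
p16 (pos 16,17,18,19,20,21,22,23,24,25,26,27,28,29,30,31): XOR of data positions = 0⊕1⊕0⊕0⊕0⊕0⊕0⊕1⊕0⊕1⊕0⊕0⊕0⊕0⊕1 = 0
Codeword: 1011011101111000010000010100001

1011011101111000010000010100001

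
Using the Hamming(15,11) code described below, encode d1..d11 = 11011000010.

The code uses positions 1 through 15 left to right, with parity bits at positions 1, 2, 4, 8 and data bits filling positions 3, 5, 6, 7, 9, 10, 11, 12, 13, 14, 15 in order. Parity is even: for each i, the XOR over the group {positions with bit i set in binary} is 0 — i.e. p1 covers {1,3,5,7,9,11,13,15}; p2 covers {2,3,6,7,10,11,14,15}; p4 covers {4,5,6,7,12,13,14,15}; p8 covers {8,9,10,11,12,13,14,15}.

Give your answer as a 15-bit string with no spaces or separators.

011110101000010

Place data at non-parity positions: p1 p2 1 p4 1 0 1 p8 1 0 0 0 0 1 0
p1 (pos 1,3,5,7,9,11,13,15): XOR of data positions = 1⊕1⊕1⊕1⊕0⊕0⊕0 = 0
p2 (pos 2,3,6,7,10,11,14,15): XOR of data positions = 1⊕0⊕1⊕0⊕0⊕1⊕0 = 1
p4 (pos 4,5,6,7,12,13,14,15): XOR of data positions = 1⊕0⊕1⊕0⊕0⊕1⊕0 = 1
p8 (pos 8,9,10,11,12,13,14,15): XOR of data positions = 1⊕0⊕0⊕0⊕0⊕1⊕0 = 0
Codeword: 011110101000010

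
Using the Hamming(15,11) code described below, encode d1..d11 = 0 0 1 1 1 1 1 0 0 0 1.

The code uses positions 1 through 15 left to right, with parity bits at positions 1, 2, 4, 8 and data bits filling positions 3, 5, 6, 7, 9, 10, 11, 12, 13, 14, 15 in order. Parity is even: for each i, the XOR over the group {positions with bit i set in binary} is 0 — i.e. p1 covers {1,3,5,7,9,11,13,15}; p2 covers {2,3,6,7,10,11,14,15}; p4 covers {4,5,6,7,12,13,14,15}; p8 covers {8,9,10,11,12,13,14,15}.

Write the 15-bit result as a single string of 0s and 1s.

Place data at non-parity positions: p1 p2 0 p4 0 1 1 p8 1 1 1 0 0 0 1
p1 (pos 1,3,5,7,9,11,13,15): XOR of data positions = 0⊕0⊕1⊕1⊕1⊕0⊕1 = 0
p2 (pos 2,3,6,7,10,11,14,15): XOR of data positions = 0⊕1⊕1⊕1⊕1⊕0⊕1 = 1
p4 (pos 4,5,6,7,12,13,14,15): XOR of data positions = 0⊕1⊕1⊕0⊕0⊕0⊕1 = 1
p8 (pos 8,9,10,11,12,13,14,15): XOR of data positions = 1⊕1⊕1⊕0⊕0⊕0⊕1 = 0
Codeword: 010101101110001

010101101110001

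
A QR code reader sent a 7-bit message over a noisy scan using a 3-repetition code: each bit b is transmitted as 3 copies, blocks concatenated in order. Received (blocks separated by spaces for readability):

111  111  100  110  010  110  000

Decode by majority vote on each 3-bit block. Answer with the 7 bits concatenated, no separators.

1101010

Block 1 (111): 3 ones → 1
Block 2 (111): 3 ones → 1
Block 3 (100): 1 one → 0
Block 4 (110): 2 ones → 1
Block 5 (010): 1 one → 0
Block 6 (110): 2 ones → 1
Block 7 (000): 0 ones → 0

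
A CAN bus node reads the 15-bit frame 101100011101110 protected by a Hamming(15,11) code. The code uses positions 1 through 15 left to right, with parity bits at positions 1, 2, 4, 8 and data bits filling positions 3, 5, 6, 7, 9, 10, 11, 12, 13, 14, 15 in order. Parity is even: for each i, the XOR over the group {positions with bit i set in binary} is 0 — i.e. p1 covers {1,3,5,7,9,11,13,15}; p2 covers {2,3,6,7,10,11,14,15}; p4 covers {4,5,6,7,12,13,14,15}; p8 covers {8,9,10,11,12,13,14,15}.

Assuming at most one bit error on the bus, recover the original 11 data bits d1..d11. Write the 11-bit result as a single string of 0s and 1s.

10001101110

s1 (pos 1,3,5,7,9,11,13,15): 1⊕1⊕0⊕0⊕1⊕0⊕1⊕0 = 0
s2 (pos 2,3,6,7,10,11,14,15): 0⊕1⊕0⊕0⊕1⊕0⊕1⊕0 = 1
s4 (pos 4,5,6,7,12,13,14,15): 1⊕0⊕0⊕0⊕1⊕1⊕1⊕0 = 0
s8 (pos 8,9,10,11,12,13,14,15): 1⊕1⊕1⊕0⊕1⊕1⊕1⊕0 = 0
Syndrome s8…s1 = 0010 → error at position 2.
Flip position 2: 101100011101110 → 111100011101110
Read data bits from positions 3,5,6,7,9,10,11,12,13,14,15: 10001101110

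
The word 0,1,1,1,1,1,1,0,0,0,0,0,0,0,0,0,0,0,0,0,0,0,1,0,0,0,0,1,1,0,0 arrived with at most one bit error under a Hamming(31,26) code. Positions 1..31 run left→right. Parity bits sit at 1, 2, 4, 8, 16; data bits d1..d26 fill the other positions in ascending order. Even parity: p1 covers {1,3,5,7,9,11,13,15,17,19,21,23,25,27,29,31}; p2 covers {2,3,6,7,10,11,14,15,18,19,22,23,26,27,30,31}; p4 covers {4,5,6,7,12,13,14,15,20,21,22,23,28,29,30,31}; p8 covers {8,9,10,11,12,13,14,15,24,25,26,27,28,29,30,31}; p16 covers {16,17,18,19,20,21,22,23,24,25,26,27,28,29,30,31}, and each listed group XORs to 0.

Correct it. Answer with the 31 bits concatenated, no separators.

s1 (pos 1,3,5,7,9,11,13,15,17,19,21,23,25,27,29,31): 0⊕1⊕1⊕1⊕0⊕0⊕0⊕0⊕0⊕0⊕0⊕1⊕0⊕0⊕1⊕0 = 1
s2 (pos 2,3,6,7,10,11,14,15,18,19,22,23,26,27,30,31): 1⊕1⊕1⊕1⊕0⊕0⊕0⊕0⊕0⊕0⊕0⊕1⊕0⊕0⊕0⊕0 = 1
s4 (pos 4,5,6,7,12,13,14,15,20,21,22,23,28,29,30,31): 1⊕1⊕1⊕1⊕0⊕0⊕0⊕0⊕0⊕0⊕0⊕1⊕1⊕1⊕0⊕0 = 1
s8 (pos 8,9,10,11,12,13,14,15,24,25,26,27,28,29,30,31): 0⊕0⊕0⊕0⊕0⊕0⊕0⊕0⊕0⊕0⊕0⊕0⊕1⊕1⊕0⊕0 = 0
s16 (pos 16,17,18,19,20,21,22,23,24,25,26,27,28,29,30,31): 0⊕0⊕0⊕0⊕0⊕0⊕0⊕1⊕0⊕0⊕0⊕0⊕1⊕1⊕0⊕0 = 1
Syndrome s16…s1 = 10111 → error at position 23.
Flip position 23: 0111111000000000000000100001100 → 0111111000000000000000000001100

0111111000000000000000000001100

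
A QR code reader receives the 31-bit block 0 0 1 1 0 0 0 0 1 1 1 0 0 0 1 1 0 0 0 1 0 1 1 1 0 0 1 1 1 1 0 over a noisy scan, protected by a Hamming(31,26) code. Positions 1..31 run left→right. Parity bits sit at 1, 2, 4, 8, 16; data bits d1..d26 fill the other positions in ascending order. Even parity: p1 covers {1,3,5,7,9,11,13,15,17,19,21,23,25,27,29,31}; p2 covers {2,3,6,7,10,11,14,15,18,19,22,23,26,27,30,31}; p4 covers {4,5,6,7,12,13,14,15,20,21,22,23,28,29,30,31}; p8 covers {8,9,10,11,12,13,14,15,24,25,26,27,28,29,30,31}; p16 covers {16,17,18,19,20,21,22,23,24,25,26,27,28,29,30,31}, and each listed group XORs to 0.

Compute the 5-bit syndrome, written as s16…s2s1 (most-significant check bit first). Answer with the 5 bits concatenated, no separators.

11001

s1 (pos 1,3,5,7,9,11,13,15,17,19,21,23,25,27,29,31): 0⊕1⊕0⊕0⊕1⊕1⊕0⊕1⊕0⊕0⊕0⊕1⊕0⊕1⊕1⊕0 = 1
s2 (pos 2,3,6,7,10,11,14,15,18,19,22,23,26,27,30,31): 0⊕1⊕0⊕0⊕1⊕1⊕0⊕1⊕0⊕0⊕1⊕1⊕0⊕1⊕1⊕0 = 0
s4 (pos 4,5,6,7,12,13,14,15,20,21,22,23,28,29,30,31): 1⊕0⊕0⊕0⊕0⊕0⊕0⊕1⊕1⊕0⊕1⊕1⊕1⊕1⊕1⊕0 = 0
s8 (pos 8,9,10,11,12,13,14,15,24,25,26,27,28,29,30,31): 0⊕1⊕1⊕1⊕0⊕0⊕0⊕1⊕1⊕0⊕0⊕1⊕1⊕1⊕1⊕0 = 1
s16 (pos 16,17,18,19,20,21,22,23,24,25,26,27,28,29,30,31): 1⊕0⊕0⊕0⊕1⊕0⊕1⊕1⊕1⊕0⊕0⊕1⊕1⊕1⊕1⊕0 = 1
Syndrome s16…s1 = 11001 → error at position 25.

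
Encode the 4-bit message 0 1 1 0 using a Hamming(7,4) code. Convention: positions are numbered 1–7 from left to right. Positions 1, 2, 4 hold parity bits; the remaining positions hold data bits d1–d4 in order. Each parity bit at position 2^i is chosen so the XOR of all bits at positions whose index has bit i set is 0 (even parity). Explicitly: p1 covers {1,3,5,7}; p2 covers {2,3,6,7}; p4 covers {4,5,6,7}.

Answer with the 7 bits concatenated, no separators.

1100110

Place data at non-parity positions: p1 p2 0 p4 1 1 0
p1 (pos 1,3,5,7): XOR of data positions = 0⊕1⊕0 = 1
p2 (pos 2,3,6,7): XOR of data positions = 0⊕1⊕0 = 1
p4 (pos 4,5,6,7): XOR of data positions = 1⊕1⊕0 = 0
Codeword: 1100110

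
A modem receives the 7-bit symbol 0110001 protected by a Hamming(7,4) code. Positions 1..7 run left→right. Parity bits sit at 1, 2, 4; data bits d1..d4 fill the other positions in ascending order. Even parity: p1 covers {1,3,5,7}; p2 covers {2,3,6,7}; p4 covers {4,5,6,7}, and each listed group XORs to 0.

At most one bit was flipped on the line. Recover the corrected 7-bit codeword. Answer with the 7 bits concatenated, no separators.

0110011

s1 (pos 1,3,5,7): 0⊕1⊕0⊕1 = 0
s2 (pos 2,3,6,7): 1⊕1⊕0⊕1 = 1
s4 (pos 4,5,6,7): 0⊕0⊕0⊕1 = 1
Syndrome s4…s1 = 110 → error at position 6.
Flip position 6: 0110001 → 0110011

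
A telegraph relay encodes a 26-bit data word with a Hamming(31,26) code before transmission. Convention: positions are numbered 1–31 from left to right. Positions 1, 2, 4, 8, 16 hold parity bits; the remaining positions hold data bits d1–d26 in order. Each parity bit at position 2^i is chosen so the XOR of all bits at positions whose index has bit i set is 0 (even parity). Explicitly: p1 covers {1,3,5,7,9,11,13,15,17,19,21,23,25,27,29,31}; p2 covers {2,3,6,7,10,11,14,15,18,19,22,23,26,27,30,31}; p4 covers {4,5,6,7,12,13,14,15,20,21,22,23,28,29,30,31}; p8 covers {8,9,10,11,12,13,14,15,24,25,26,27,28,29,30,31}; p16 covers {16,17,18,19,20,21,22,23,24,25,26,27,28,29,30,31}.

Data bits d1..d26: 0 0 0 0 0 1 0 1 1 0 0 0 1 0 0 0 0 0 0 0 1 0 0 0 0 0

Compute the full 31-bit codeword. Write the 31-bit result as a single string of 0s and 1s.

Place data at non-parity positions: p1 p2 0 p4 0 0 0 p8 0 1 0 1 1 0 0 p16 0 1 0 0 0 0 0 0 0 1 0 0 0 0 0
p1 (pos 1,3,5,7,9,11,13,15,17,19,21,23,25,27,29,31): XOR of data positions = 0⊕0⊕0⊕0⊕0⊕1⊕0⊕0⊕0⊕0⊕0⊕0⊕0⊕0⊕0 = 1
p2 (pos 2,3,6,7,10,11,14,15,18,19,22,23,26,27,30,31): XOR of data positions = 0⊕0⊕0⊕1⊕0⊕0⊕0⊕1⊕0⊕0⊕0⊕1⊕0⊕0⊕0 = 1
p4 (pos 4,5,6,7,12,13,14,15,20,21,22,23,28,29,30,31): XOR of data positions = 0⊕0⊕0⊕1⊕1⊕0⊕0⊕0⊕0⊕0⊕0⊕0⊕0⊕0⊕0 = 0
p8 (pos 8,9,10,11,12,13,14,15,24,25,26,27,28,29,30,31): XOR of data positions = 0⊕1⊕0⊕1⊕1⊕0⊕0⊕0⊕0⊕1⊕0⊕0⊕0⊕0⊕0 = 0
p16 (pos 16,17,18,19,20,21,22,23,24,25,26,27,28,29,30,31): XOR of data positions = 0⊕1⊕0⊕0⊕0⊕0⊕0⊕0⊕0⊕1⊕0⊕0⊕0⊕0⊕0 = 0
Codeword: 1100000001011000010000000100000

1100000001011000010000000100000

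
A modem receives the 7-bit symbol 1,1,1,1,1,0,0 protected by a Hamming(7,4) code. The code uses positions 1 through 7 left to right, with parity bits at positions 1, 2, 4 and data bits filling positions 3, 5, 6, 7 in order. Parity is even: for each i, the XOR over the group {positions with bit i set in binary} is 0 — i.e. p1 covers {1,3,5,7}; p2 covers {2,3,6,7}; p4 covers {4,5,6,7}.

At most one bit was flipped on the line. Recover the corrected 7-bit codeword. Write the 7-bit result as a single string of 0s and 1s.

0111100

s1 (pos 1,3,5,7): 1⊕1⊕1⊕0 = 1
s2 (pos 2,3,6,7): 1⊕1⊕0⊕0 = 0
s4 (pos 4,5,6,7): 1⊕1⊕0⊕0 = 0
Syndrome s4…s1 = 001 → error at position 1.
Flip position 1: 1111100 → 0111100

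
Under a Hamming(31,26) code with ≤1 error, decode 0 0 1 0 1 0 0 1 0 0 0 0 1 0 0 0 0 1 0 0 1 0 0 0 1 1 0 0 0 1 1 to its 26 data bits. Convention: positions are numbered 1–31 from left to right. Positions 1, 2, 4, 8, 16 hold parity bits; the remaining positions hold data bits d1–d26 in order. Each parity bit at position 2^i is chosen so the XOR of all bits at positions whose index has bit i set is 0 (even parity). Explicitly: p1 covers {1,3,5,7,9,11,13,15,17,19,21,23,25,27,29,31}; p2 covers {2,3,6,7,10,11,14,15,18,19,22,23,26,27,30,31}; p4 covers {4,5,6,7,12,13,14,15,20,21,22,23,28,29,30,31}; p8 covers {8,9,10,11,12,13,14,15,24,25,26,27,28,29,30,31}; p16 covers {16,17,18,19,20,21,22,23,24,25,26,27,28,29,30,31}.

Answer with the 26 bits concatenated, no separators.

s1 (pos 1,3,5,7,9,11,13,15,17,19,21,23,25,27,29,31): 0⊕1⊕1⊕0⊕0⊕0⊕1⊕0⊕0⊕0⊕1⊕0⊕1⊕0⊕0⊕1 = 0
s2 (pos 2,3,6,7,10,11,14,15,18,19,22,23,26,27,30,31): 0⊕1⊕0⊕0⊕0⊕0⊕0⊕0⊕1⊕0⊕0⊕0⊕1⊕0⊕1⊕1 = 1
s4 (pos 4,5,6,7,12,13,14,15,20,21,22,23,28,29,30,31): 0⊕1⊕0⊕0⊕0⊕1⊕0⊕0⊕0⊕1⊕0⊕0⊕0⊕0⊕1⊕1 = 1
s8 (pos 8,9,10,11,12,13,14,15,24,25,26,27,28,29,30,31): 1⊕0⊕0⊕0⊕0⊕1⊕0⊕0⊕0⊕1⊕1⊕0⊕0⊕0⊕1⊕1 = 0
s16 (pos 16,17,18,19,20,21,22,23,24,25,26,27,28,29,30,31): 0⊕0⊕1⊕0⊕0⊕1⊕0⊕0⊕0⊕1⊕1⊕0⊕0⊕0⊕1⊕1 = 0
Syndrome s16…s1 = 00110 → error at position 6.
Flip position 6: 0010100100001000010010001100011 → 0010110100001000010010001100011
Read data bits from positions 3,5,6,7,9,10,11,12,13,14,15,17,18,19,20,21,22,23,24,25,26,27,28,29,30,31: 11100000100010010001100011

11100000100010010001100011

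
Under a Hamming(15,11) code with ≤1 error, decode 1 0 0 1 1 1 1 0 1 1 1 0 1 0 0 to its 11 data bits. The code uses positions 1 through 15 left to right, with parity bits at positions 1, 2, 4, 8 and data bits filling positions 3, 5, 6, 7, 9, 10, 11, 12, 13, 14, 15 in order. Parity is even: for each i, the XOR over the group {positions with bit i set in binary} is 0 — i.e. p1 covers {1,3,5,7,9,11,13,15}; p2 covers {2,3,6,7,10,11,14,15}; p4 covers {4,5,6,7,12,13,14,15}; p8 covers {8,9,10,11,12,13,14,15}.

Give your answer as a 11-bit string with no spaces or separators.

01111110100

s1 (pos 1,3,5,7,9,11,13,15): 1⊕0⊕1⊕1⊕1⊕1⊕1⊕0 = 0
s2 (pos 2,3,6,7,10,11,14,15): 0⊕0⊕1⊕1⊕1⊕1⊕0⊕0 = 0
s4 (pos 4,5,6,7,12,13,14,15): 1⊕1⊕1⊕1⊕0⊕1⊕0⊕0 = 1
s8 (pos 8,9,10,11,12,13,14,15): 0⊕1⊕1⊕1⊕0⊕1⊕0⊕0 = 0
Syndrome s8…s1 = 0100 → error at position 4.
Flip position 4: 100111101110100 → 100011101110100
Read data bits from positions 3,5,6,7,9,10,11,12,13,14,15: 01111110100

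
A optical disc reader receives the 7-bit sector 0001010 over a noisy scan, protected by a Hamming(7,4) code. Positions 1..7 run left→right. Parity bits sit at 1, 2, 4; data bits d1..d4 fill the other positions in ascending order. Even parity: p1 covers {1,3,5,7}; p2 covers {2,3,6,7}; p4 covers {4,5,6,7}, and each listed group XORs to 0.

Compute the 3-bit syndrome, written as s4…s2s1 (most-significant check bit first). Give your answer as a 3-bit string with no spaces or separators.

010

s1 (pos 1,3,5,7): 0⊕0⊕0⊕0 = 0
s2 (pos 2,3,6,7): 0⊕0⊕1⊕0 = 1
s4 (pos 4,5,6,7): 1⊕0⊕1⊕0 = 0
Syndrome s4…s1 = 010 → error at position 2.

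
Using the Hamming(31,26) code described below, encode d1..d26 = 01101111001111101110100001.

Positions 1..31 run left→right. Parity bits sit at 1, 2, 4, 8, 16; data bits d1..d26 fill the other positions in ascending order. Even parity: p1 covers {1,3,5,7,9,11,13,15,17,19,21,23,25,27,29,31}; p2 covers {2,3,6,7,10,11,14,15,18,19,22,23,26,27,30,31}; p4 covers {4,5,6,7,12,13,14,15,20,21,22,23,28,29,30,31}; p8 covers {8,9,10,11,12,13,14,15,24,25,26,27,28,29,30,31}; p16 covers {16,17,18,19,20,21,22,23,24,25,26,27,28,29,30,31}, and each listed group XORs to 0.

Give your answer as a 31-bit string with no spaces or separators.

0000110011110011111101110100001

Place data at non-parity positions: p1 p2 0 p4 1 1 0 p8 1 1 1 1 0 0 1 p16 1 1 1 1 0 1 1 1 0 1 0 0 0 0 1
p1 (pos 1,3,5,7,9,11,13,15,17,19,21,23,25,27,29,31): XOR of data positions = 0⊕1⊕0⊕1⊕1⊕0⊕1⊕1⊕1⊕0⊕1⊕0⊕0⊕0⊕1 = 0
p2 (pos 2,3,6,7,10,11,14,15,18,19,22,23,26,27,30,31): XOR of data positions = 0⊕1⊕0⊕1⊕1⊕0⊕1⊕1⊕1⊕1⊕1⊕1⊕0⊕0⊕1 = 0
p4 (pos 4,5,6,7,12,13,14,15,20,21,22,23,28,29,30,31): XOR of data positions = 1⊕1⊕0⊕1⊕0⊕0⊕1⊕1⊕0⊕1⊕1⊕0⊕0⊕0⊕1 = 0
p8 (pos 8,9,10,11,12,13,14,15,24,25,26,27,28,29,30,31): XOR of data positions = 1⊕1⊕1⊕1⊕0⊕0⊕1⊕1⊕0⊕1⊕0⊕0⊕0⊕0⊕1 = 0
p16 (pos 16,17,18,19,20,21,22,23,24,25,26,27,28,29,30,31): XOR of data positions = 1⊕1⊕1⊕1⊕0⊕1⊕1⊕1⊕0⊕1⊕0⊕0⊕0⊕0⊕1 = 1
Codeword: 0000110011110011111101110100001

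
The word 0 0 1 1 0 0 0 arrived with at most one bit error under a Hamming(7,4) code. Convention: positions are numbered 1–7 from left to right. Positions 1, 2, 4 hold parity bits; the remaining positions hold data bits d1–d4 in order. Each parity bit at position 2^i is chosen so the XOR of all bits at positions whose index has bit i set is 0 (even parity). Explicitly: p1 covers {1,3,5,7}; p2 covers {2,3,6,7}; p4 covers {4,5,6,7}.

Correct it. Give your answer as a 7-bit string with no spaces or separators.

s1 (pos 1,3,5,7): 0⊕1⊕0⊕0 = 1
s2 (pos 2,3,6,7): 0⊕1⊕0⊕0 = 1
s4 (pos 4,5,6,7): 1⊕0⊕0⊕0 = 1
Syndrome s4…s1 = 111 → error at position 7.
Flip position 7: 0011000 → 0011001

0011001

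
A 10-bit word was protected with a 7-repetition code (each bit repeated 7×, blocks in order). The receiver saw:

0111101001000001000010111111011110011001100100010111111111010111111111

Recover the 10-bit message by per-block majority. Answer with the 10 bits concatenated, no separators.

1001110111

Block 1 (0111101): 5 ones → 1
Block 2 (0010000): 1 one → 0
Block 3 (0100001): 2 ones → 0
Block 4 (0111111): 6 ones → 1
Block 5 (0111100): 4 ones → 1
Block 6 (1100110): 4 ones → 1
Block 7 (0100010): 2 ones → 0
Block 8 (1111111): 7 ones → 1
Block 9 (1101011): 5 ones → 1
Block 10 (1111111): 7 ones → 1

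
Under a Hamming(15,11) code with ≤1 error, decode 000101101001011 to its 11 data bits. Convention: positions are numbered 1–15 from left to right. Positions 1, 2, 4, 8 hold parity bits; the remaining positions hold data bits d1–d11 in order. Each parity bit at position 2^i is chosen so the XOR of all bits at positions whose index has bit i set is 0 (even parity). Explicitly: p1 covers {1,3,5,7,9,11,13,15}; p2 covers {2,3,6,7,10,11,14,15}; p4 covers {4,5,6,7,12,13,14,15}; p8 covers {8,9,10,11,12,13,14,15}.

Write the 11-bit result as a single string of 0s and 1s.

s1 (pos 1,3,5,7,9,11,13,15): 0⊕0⊕0⊕1⊕1⊕0⊕0⊕1 = 1
s2 (pos 2,3,6,7,10,11,14,15): 0⊕0⊕1⊕1⊕0⊕0⊕1⊕1 = 0
s4 (pos 4,5,6,7,12,13,14,15): 1⊕0⊕1⊕1⊕1⊕0⊕1⊕1 = 0
s8 (pos 8,9,10,11,12,13,14,15): 0⊕1⊕0⊕0⊕1⊕0⊕1⊕1 = 0
Syndrome s8…s1 = 0001 → error at position 1.
Flip position 1: 000101101001011 → 100101101001011
Read data bits from positions 3,5,6,7,9,10,11,12,13,14,15: 00111001011

00111001011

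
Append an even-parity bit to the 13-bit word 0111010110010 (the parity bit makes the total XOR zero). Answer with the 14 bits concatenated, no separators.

XOR of the 13 data bits: 0⊕1⊕1⊕1⊕0⊕1⊕0⊕1⊕1⊕0⊕0⊕1⊕0 = 1
Parity bit = 1 (so all 14 bits XOR to 0).

01110101100101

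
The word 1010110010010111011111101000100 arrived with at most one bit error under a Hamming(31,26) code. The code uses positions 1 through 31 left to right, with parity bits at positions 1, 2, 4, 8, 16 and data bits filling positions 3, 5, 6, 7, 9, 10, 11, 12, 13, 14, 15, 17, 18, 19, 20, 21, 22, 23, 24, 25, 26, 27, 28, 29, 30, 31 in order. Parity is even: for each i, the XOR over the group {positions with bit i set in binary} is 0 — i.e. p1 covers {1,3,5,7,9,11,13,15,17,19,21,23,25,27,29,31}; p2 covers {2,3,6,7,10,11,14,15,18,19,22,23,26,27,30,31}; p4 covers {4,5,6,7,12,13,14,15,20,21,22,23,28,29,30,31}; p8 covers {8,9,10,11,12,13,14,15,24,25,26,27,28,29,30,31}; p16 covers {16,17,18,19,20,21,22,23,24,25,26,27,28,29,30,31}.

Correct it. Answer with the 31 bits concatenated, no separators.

s1 (pos 1,3,5,7,9,11,13,15,17,19,21,23,25,27,29,31): 1⊕1⊕1⊕0⊕1⊕0⊕0⊕1⊕0⊕1⊕1⊕1⊕1⊕0⊕1⊕0 = 0
s2 (pos 2,3,6,7,10,11,14,15,18,19,22,23,26,27,30,31): 0⊕1⊕1⊕0⊕0⊕0⊕1⊕1⊕1⊕1⊕1⊕1⊕0⊕0⊕0⊕0 = 0
s4 (pos 4,5,6,7,12,13,14,15,20,21,22,23,28,29,30,31): 0⊕1⊕1⊕0⊕1⊕0⊕1⊕1⊕1⊕1⊕1⊕1⊕0⊕1⊕0⊕0 = 0
s8 (pos 8,9,10,11,12,13,14,15,24,25,26,27,28,29,30,31): 0⊕1⊕0⊕0⊕1⊕0⊕1⊕1⊕0⊕1⊕0⊕0⊕0⊕1⊕0⊕0 = 0
s16 (pos 16,17,18,19,20,21,22,23,24,25,26,27,28,29,30,31): 1⊕0⊕1⊕1⊕1⊕1⊕1⊕1⊕0⊕1⊕0⊕0⊕0⊕1⊕0⊕0 = 1
Syndrome s16…s1 = 10000 → error at position 16.
Flip position 16: 1010110010010111011111101000100 → 1010110010010110011111101000100

1010110010010110011111101000100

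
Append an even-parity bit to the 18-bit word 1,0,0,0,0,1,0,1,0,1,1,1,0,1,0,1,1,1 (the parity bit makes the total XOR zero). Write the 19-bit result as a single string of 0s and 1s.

XOR of the 18 data bits: 1⊕0⊕0⊕0⊕0⊕1⊕0⊕1⊕0⊕1⊕1⊕1⊕0⊕1⊕0⊕1⊕1⊕1 = 0
Parity bit = 0 (so all 19 bits XOR to 0).

1000010101110101110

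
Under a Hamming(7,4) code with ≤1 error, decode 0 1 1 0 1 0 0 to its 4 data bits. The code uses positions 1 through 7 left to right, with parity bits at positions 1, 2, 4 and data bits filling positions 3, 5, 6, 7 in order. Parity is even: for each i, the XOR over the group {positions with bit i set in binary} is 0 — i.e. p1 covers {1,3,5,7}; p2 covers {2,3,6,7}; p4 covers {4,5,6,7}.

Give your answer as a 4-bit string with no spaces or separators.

s1 (pos 1,3,5,7): 0⊕1⊕1⊕0 = 0
s2 (pos 2,3,6,7): 1⊕1⊕0⊕0 = 0
s4 (pos 4,5,6,7): 0⊕1⊕0⊕0 = 1
Syndrome s4…s1 = 100 → error at position 4.
Flip position 4: 0110100 → 0111100
Read data bits from positions 3,5,6,7: 1100

1100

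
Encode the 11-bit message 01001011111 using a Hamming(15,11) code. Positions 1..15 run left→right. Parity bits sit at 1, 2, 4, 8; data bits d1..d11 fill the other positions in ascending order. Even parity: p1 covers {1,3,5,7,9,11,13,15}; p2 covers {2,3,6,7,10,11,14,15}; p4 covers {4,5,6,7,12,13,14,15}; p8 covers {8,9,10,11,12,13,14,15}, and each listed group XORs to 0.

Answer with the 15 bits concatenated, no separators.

110110001011111

Place data at non-parity positions: p1 p2 0 p4 1 0 0 p8 1 0 1 1 1 1 1
p1 (pos 1,3,5,7,9,11,13,15): XOR of data positions = 0⊕1⊕0⊕1⊕1⊕1⊕1 = 1
p2 (pos 2,3,6,7,10,11,14,15): XOR of data positions = 0⊕0⊕0⊕0⊕1⊕1⊕1 = 1
p4 (pos 4,5,6,7,12,13,14,15): XOR of data positions = 1⊕0⊕0⊕1⊕1⊕1⊕1 = 1
p8 (pos 8,9,10,11,12,13,14,15): XOR of data positions = 1⊕0⊕1⊕1⊕1⊕1⊕1 = 0
Codeword: 110110001011111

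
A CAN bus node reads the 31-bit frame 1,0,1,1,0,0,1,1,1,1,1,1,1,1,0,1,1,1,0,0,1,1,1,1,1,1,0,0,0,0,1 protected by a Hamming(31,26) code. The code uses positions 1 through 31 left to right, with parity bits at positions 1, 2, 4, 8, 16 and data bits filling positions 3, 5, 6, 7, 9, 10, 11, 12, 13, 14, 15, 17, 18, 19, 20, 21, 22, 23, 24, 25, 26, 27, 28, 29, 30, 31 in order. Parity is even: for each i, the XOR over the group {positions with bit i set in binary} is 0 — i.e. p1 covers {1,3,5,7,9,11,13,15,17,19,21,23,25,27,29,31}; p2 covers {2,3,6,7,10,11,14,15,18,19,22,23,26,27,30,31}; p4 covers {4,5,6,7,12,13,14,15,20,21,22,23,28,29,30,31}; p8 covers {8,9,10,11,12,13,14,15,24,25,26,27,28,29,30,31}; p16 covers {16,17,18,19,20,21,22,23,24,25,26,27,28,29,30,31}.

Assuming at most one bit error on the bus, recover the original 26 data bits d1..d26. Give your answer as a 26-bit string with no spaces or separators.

10011111010110011111100001

s1 (pos 1,3,5,7,9,11,13,15,17,19,21,23,25,27,29,31): 1⊕1⊕0⊕1⊕1⊕1⊕1⊕0⊕1⊕0⊕1⊕1⊕1⊕0⊕0⊕1 = 1
s2 (pos 2,3,6,7,10,11,14,15,18,19,22,23,26,27,30,31): 0⊕1⊕0⊕1⊕1⊕1⊕1⊕0⊕1⊕0⊕1⊕1⊕1⊕0⊕0⊕1 = 0
s4 (pos 4,5,6,7,12,13,14,15,20,21,22,23,28,29,30,31): 1⊕0⊕0⊕1⊕1⊕1⊕1⊕0⊕0⊕1⊕1⊕1⊕0⊕0⊕0⊕1 = 1
s8 (pos 8,9,10,11,12,13,14,15,24,25,26,27,28,29,30,31): 1⊕1⊕1⊕1⊕1⊕1⊕1⊕0⊕1⊕1⊕1⊕0⊕0⊕0⊕0⊕1 = 1
s16 (pos 16,17,18,19,20,21,22,23,24,25,26,27,28,29,30,31): 1⊕1⊕1⊕0⊕0⊕1⊕1⊕1⊕1⊕1⊕1⊕0⊕0⊕0⊕0⊕1 = 0
Syndrome s16…s1 = 01101 → error at position 13.
Flip position 13: 1011001111111101110011111100001 → 1011001111110101110011111100001
Read data bits from positions 3,5,6,7,9,10,11,12,13,14,15,17,18,19,20,21,22,23,24,25,26,27,28,29,30,31: 10011111010110011111100001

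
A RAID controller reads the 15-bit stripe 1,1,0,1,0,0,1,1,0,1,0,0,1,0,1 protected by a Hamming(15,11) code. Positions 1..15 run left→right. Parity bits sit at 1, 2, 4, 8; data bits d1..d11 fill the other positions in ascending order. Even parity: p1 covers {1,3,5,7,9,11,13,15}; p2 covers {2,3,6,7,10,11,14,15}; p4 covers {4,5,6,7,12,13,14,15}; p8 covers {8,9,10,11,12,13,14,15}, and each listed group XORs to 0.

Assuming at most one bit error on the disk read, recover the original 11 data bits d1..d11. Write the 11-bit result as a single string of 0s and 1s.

s1 (pos 1,3,5,7,9,11,13,15): 1⊕0⊕0⊕1⊕0⊕0⊕1⊕1 = 0
s2 (pos 2,3,6,7,10,11,14,15): 1⊕0⊕0⊕1⊕1⊕0⊕0⊕1 = 0
s4 (pos 4,5,6,7,12,13,14,15): 1⊕0⊕0⊕1⊕0⊕1⊕0⊕1 = 0
s8 (pos 8,9,10,11,12,13,14,15): 1⊕0⊕1⊕0⊕0⊕1⊕0⊕1 = 0
Syndrome s8…s1 = 0000 → no error.
Read data bits from positions 3,5,6,7,9,10,11,12,13,14,15: 00010100101

00010100101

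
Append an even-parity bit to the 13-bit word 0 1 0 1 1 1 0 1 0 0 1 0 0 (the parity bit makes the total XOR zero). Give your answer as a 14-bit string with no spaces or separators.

XOR of the 13 data bits: 0⊕1⊕0⊕1⊕1⊕1⊕0⊕1⊕0⊕0⊕1⊕0⊕0 = 0
Parity bit = 0 (so all 14 bits XOR to 0).

01011101001000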